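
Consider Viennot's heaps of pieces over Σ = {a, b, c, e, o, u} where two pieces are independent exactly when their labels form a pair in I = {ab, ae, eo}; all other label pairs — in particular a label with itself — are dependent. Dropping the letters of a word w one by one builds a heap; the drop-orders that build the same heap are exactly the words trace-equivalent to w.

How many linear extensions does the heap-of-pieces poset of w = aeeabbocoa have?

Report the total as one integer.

#0=a has no predecessor
#1=e has no predecessor
#2=e depends on [1:e]
#3=a depends on [0:a]
#4=b depends on [2:e]
#5=b depends on [4:b]
#6=o depends on [3:a, 5:b]
#7=c depends on [6:o]
#8=o depends on [7:c]
#9=a depends on [8:o]
sources: [0:a, 1:e]
N(rest) = Σ N(rest − s) over sources s of rest; N(one piece) = 1:
  size 1 → [9]=1
  size 2 → [8,9]=1
  size 3 → [7,8,9]=1
  size 4 → [6,7,8,9]=1
  size 5 → [3,6,7,8,9]=1  [5,6,7,8,9]=1
  size 6 → [0,3,6,7,8,9]=1  [3,5,6,7,8,9]=2  [4,5,6,7,8,9]=1
  size 7 → [0,3,5,6,7,8,9]=3  [2,4,5,6,7,8,9]=1  [3,4,5,6,7,8,9]=3
  size 8 → [0,3,4,5,6,7,8,9]=6  [1,2,4,5,6,7,8,9]=1  [2,3,4,5,6,7,8,9]=4
  first=0(a) contributes 5
  first=1(e) contributes 10
|[w]| = 15

15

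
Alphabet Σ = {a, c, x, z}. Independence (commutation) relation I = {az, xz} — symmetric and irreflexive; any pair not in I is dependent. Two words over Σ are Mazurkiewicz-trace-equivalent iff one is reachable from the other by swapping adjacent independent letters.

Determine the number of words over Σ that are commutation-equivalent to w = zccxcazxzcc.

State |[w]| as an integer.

#0=z has no predecessor
#1=c depends on [0:z]
#2=c depends on [1:c]
#3=x depends on [2:c]
#4=c depends on [3:x]
#5=a depends on [4:c]
#6=z depends on [4:c]
#7=x depends on [5:a]
#8=z depends on [6:z]
#9=c depends on [7:x, 8:z]
#10=c depends on [9:c]
sources: [0:z]
N(rest) = Σ N(rest − s) over sources s of rest; N(one piece) = 1:
  size 1 → [10]=1
  size 2 → [9,10]=1
  size 3 → [7,9,10]=1  [8,9,10]=1
  size 4 → [5,7,9,10]=1  [6,8,9,10]=1  [7,8,9,10]=2
  size 5 → [5,7,8,9,10]=3  [6,7,8,9,10]=3
  size 6 → [5,6,7,8,9,10]=6
  size 7 → [4,5,6,7,8,9,10]=6
  size 8 → [3,4,5,6,7,8,9,10]=6
  size 9 → [2,3,4,5,6,7,8,9,10]=6
  first=0(z) contributes 6

6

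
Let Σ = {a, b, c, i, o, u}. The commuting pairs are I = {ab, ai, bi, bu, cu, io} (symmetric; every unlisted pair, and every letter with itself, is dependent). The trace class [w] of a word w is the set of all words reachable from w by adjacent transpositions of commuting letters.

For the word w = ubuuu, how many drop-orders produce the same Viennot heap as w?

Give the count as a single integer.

5

drop 0:u onto floor
drop 1:b onto floor
drop 2:u onto {0:u}
drop 3:u onto {2:u}
drop 4:u onto {3:u}
ground layer = {0:u, 1:b}
drop-orders for the pieces not yet dropped (sum over which currently-grounded one goes next):
  1 to go: {1} 1  {4} 1
  2 to go: {1,4} 2  {3,4} 1
  3 to go: {1,3,4} 3  {2,3,4} 1
  if 0:u drops first: 4 orders
  if 1:b drops first: 1 orders
heap linearizations: 5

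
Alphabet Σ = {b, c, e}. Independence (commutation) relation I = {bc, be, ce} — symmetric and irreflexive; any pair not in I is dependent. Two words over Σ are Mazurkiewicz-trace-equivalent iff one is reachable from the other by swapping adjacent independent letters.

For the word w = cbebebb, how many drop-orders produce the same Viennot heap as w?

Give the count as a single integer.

105

drop 0:c onto floor
drop 1:b onto floor
drop 2:e onto floor
drop 3:b onto {1:b}
drop 4:e onto {2:e}
drop 5:b onto {3:b}
drop 6:b onto {5:b}
ground layer = {0:c, 1:b, 2:e}
drop-orders for the pieces not yet dropped (sum over which currently-grounded one goes next):
  1 to go: {0} 1  {4} 1  {6} 1
  2 to go: {0,4} 2  {0,6} 2  {2,4} 1  {4,6} 2  {5,6} 1
  3 to go: {0,2,4} 3  {0,4,6} 6  {0,5,6} 3  {2,4,6} 3  {3,5,6} 1  {4,5,6} 3
  4 to go: {0,2,4,6} 12  {0,3,5,6} 4  {0,4,5,6} 12  {1,3,5,6} 1  {2,4,5,6} 6  {3,4,5,6} 4
  5 to go: {0,1,3,5,6} 5  {0,2,4,5,6} 30  {0,3,4,5,6} 20  {1,3,4,5,6} 5  {2,3,4,5,6} 10
  if 0:c drops first: 15 orders
  if 1:b drops first: 60 orders
  if 2:e drops first: 30 orders
heap linearizations: 105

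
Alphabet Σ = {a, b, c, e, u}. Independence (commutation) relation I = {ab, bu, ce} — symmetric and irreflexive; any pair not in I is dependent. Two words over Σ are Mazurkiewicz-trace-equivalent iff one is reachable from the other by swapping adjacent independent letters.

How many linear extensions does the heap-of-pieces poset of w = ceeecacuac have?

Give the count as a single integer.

10

drop 0:c onto floor
drop 1:e onto floor
drop 2:e onto {1:e}
drop 3:e onto {2:e}
drop 4:c onto {0:c}
drop 5:a onto {3:e, 4:c}
drop 6:c onto {5:a}
drop 7:u onto {6:c}
drop 8:a onto {7:u}
drop 9:c onto {8:a}
ground layer = {0:c, 1:e}
drop-orders for the pieces not yet dropped (sum over which currently-grounded one goes next):
  1 to go: {9} 1
  2 to go: {8,9} 1
  3 to go: {7,8,9} 1
  4 to go: {6,7,8,9} 1
  5 to go: {5,6,7,8,9} 1
  6 to go: {3,5,6,7,8,9} 1  {4,5,6,7,8,9} 1
  7 to go: {0,4,5,6,7,8,9} 1  {2,3,5,6,7,8,9} 1  {3,4,5,6,7,8,9} 2
  8 to go: {0,3,4,5,6,7,8,9} 3  {1,2,3,5,6,7,8,9} 1  {2,3,4,5,6,7,8,9} 3
  if 0:c drops first: 4 orders
  if 1:e drops first: 6 orders
heap linearizations: 10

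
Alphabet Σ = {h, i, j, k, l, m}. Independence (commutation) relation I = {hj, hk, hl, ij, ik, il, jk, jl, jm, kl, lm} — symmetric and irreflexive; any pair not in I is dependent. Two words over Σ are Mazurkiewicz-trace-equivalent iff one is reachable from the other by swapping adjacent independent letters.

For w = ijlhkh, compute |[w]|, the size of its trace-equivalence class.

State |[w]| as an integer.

120

drop 0:i onto floor
drop 1:j onto floor
drop 2:l onto floor
drop 3:h onto {0:i}
drop 4:k onto floor
drop 5:h onto {3:h}
ground layer = {0:i, 1:j, 2:l, 4:k}
drop-orders for the pieces not yet dropped (sum over which currently-grounded one goes next):
  1 to go: {1} 1  {2} 1  {4} 1  {5} 1
  2 to go: {1,2} 2  {1,4} 2  {1,5} 2  {2,4} 2  {2,5} 2  {3,5} 1  {4,5} 2
  3 to go: {0,3,5} 1  {1,2,4} 6  {1,2,5} 6  {1,3,5} 3  {1,4,5} 6  {2,3,5} 3  {2,4,5} 6  {3,4,5} 3
  4 to go: {0,1,3,5} 4  {0,2,3,5} 4  {0,3,4,5} 4  {1,2,3,5} 12  {1,2,4,5} 24  {1,3,4,5} 12  {2,3,4,5} 12
  if 0:i drops first: 60 orders
  if 1:j drops first: 20 orders
  if 2:l drops first: 20 orders
  if 4:k drops first: 20 orders
heap linearizations: 120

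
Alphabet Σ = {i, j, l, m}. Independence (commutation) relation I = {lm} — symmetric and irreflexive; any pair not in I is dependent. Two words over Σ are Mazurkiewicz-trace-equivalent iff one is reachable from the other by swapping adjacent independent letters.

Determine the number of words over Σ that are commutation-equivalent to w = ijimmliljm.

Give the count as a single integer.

0(i) covers ∅
1(j) covers 0:i
2(i) covers 1:j
3(m) covers 2:i
4(m) covers 3:m
5(l) covers 2:i
6(i) covers 4:m, 5:l
7(l) covers 6:i
8(j) covers 7:l
9(m) covers 8:j
floor of heap: 0:i
completions by unplaced set U, small U first (add the entries for U minus each lowest piece of U):
  |U|=1: {9}:1
  |U|=2: {8,9}:1
  |U|=3: {7,8,9}:1
  |U|=4: {6,7,8,9}:1
  |U|=5: {4,6,7,8,9}:1  {5,6,7,8,9}:1
  |U|=6: {3,4,6,7,8,9}:1  {4,5,6,7,8,9}:2
  |U|=7: {3,4,5,6,7,8,9}:3
  |U|=8: {2,3,4,5,6,7,8,9}:3
  start at 0(i): 3

3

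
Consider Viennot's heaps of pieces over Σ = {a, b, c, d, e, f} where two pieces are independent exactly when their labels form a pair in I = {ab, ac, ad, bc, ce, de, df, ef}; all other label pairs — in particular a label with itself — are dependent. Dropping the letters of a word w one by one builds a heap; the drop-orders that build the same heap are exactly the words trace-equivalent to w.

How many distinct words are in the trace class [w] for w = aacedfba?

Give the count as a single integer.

59

#0=a has no predecessor
#1=a depends on [0:a]
#2=c has no predecessor
#3=e depends on [1:a]
#4=d depends on [2:c]
#5=f depends on [1:a, 2:c]
#6=b depends on [3:e, 4:d, 5:f]
#7=a depends on [3:e, 5:f]
sources: [0:a, 2:c]
N(rest) = Σ N(rest − s) over sources s of rest; N(one piece) = 1:
  size 1 → [6]=1  [7]=1
  size 2 → [4,6]=1  [6,7]=2
  size 3 → [3,6,7]=2  [4,6,7]=3  [5,6,7]=2
  size 4 → [3,4,6,7]=5  [3,5,6,7]=4  [4,5,6,7]=5
  size 5 → [1,3,5,6,7]=4  [2,4,5,6,7]=5  [3,4,5,6,7]=14
  size 6 → [0,1,3,5,6,7]=4  [1,3,4,5,6,7]=18  [2,3,4,5,6,7]=19
  first=0(a) contributes 37
  first=2(c) contributes 22
|[w]| = 59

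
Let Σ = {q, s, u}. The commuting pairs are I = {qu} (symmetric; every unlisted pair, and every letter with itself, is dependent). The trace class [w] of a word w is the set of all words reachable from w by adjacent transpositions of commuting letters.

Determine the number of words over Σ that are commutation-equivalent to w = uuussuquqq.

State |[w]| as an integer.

10

piece 0:u — minimal
piece 1:u rests on {0:u}
piece 2:u rests on {1:u}
piece 3:s rests on {2:u}
piece 4:s rests on {3:s}
piece 5:u rests on {4:s}
piece 6:q rests on {4:s}
piece 7:u rests on {5:u}
piece 8:q rests on {6:q}
piece 9:q rests on {8:q}
minimal pieces: {0:u}
ways to finish when only these pieces remain (= sum over removing one remaining piece with nothing left below it):
  1 left: {7}→1  {9}→1
  2 left: {5,7}→1  {7,9}→2  {8,9}→1
  3 left: {5,7,9}→3  {6,8,9}→1  {7,8,9}→3
  4 left: {5,7,8,9}→6  {6,7,8,9}→4
  5 left: {5,6,7,8,9}→10
  6 left: {4,5,6,7,8,9}→10
  7 left: {3,4,5,6,7,8,9}→10
  8 left: {2,3,4,5,6,7,8,9}→10
  placing 0:u first → 10 extensions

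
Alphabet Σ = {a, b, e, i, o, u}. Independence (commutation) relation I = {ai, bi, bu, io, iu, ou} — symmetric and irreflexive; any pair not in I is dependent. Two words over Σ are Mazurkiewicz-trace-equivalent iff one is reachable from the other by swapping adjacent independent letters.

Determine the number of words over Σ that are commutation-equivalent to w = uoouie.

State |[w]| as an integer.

drop 0:u onto floor
drop 1:o onto floor
drop 2:o onto {1:o}
drop 3:u onto {0:u}
drop 4:i onto floor
drop 5:e onto {2:o, 3:u, 4:i}
ground layer = {0:u, 1:o, 4:i}
drop-orders for the pieces not yet dropped (sum over which currently-grounded one goes next):
  1 to go: {5} 1
  2 to go: {2,5} 1  {3,5} 1  {4,5} 1
  3 to go: {0,3,5} 1  {1,2,5} 1  {2,3,5} 2  {2,4,5} 2  {3,4,5} 2
  4 to go: {0,2,3,5} 3  {0,3,4,5} 3  {1,2,3,5} 3  {1,2,4,5} 3  {2,3,4,5} 6
  if 0:u drops first: 12 orders
  if 1:o drops first: 12 orders
  if 4:i drops first: 6 orders
heap linearizations: 30

30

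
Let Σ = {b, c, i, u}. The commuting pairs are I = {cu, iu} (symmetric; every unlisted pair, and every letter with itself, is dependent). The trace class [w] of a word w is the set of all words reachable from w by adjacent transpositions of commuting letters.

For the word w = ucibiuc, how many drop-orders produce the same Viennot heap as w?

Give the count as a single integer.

#0=u has no predecessor
#1=c has no predecessor
#2=i depends on [1:c]
#3=b depends on [0:u, 2:i]
#4=i depends on [3:b]
#5=u depends on [3:b]
#6=c depends on [4:i]
sources: [0:u, 1:c]
N(rest) = Σ N(rest − s) over sources s of rest; N(one piece) = 1:
  size 1 → [5]=1  [6]=1
  size 2 → [4,6]=1  [5,6]=2
  size 3 → [4,5,6]=3
  size 4 → [3,4,5,6]=3
  size 5 → [0,3,4,5,6]=3  [2,3,4,5,6]=3
  first=0(u) contributes 3
  first=1(c) contributes 6
|[w]| = 9

9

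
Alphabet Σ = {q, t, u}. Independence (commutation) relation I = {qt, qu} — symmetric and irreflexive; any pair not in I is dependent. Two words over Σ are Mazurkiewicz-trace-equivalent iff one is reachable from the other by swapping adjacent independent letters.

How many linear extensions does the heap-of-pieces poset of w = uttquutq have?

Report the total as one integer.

0(u) covers ∅
1(t) covers 0:u
2(t) covers 1:t
3(q) covers ∅
4(u) covers 2:t
5(u) covers 4:u
6(t) covers 5:u
7(q) covers 3:q
floor of heap: 0:u, 3:q
completions by unplaced set U, small U first (add the entries for U minus each lowest piece of U):
  |U|=1: {6}:1  {7}:1
  |U|=2: {3,7}:1  {5,6}:1  {6,7}:2
  |U|=3: {3,6,7}:3  {4,5,6}:1  {5,6,7}:3
  |U|=4: {2,4,5,6}:1  {3,5,6,7}:6  {4,5,6,7}:4
  |U|=5: {1,2,4,5,6}:1  {2,4,5,6,7}:5  {3,4,5,6,7}:10
  |U|=6: {0,1,2,4,5,6}:1  {1,2,4,5,6,7}:6  {2,3,4,5,6,7}:15
  start at 0(u): 21
  start at 3(q): 7
sum over floor = 28

28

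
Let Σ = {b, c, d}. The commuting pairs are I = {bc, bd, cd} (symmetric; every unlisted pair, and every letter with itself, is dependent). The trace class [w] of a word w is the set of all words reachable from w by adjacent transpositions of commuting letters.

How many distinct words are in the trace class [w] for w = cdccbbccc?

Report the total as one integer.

drop 0:c onto floor
drop 1:d onto floor
drop 2:c onto {0:c}
drop 3:c onto {2:c}
drop 4:b onto floor
drop 5:b onto {4:b}
drop 6:c onto {3:c}
drop 7:c onto {6:c}
drop 8:c onto {7:c}
ground layer = {0:c, 1:d, 4:b}
drop-orders for the pieces not yet dropped (sum over which currently-grounded one goes next):
  1 to go: {1} 1  {5} 1  {8} 1
  2 to go: {1,5} 2  {1,8} 2  {4,5} 1  {5,8} 2  {7,8} 1
  3 to go: {1,4,5} 3  {1,5,8} 6  {1,7,8} 3  {4,5,8} 3  {5,7,8} 3  {6,7,8} 1
  4 to go: {1,4,5,8} 12  {1,5,7,8} 12  {1,6,7,8} 4  {3,6,7,8} 1  {4,5,7,8} 6  {5,6,7,8} 4
  5 to go: {1,3,6,7,8} 5  {1,4,5,7,8} 30  {1,5,6,7,8} 20  {2,3,6,7,8} 1  {3,5,6,7,8} 5  {4,5,6,7,8} 10
  6 to go: {0,2,3,6,7,8} 1  {1,2,3,6,7,8} 6  {1,3,5,6,7,8} 30  {1,4,5,6,7,8} 60  {2,3,5,6,7,8} 6  {3,4,5,6,7,8} 15
  7 to go: {0,1,2,3,6,7,8} 7  {0,2,3,5,6,7,8} 7  {1,2,3,5,6,7,8} 42  {1,3,4,5,6,7,8} 105  {2,3,4,5,6,7,8} 21
  if 0:c drops first: 168 orders
  if 1:d drops first: 28 orders
  if 4:b drops first: 56 orders
heap linearizations: 252

252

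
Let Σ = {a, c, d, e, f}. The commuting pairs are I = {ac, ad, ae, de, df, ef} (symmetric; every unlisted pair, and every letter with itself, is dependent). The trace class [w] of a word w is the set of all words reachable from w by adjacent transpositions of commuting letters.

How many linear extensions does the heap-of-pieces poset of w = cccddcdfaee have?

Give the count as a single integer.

piece 0:c — minimal
piece 1:c rests on {0:c}
piece 2:c rests on {1:c}
piece 3:d rests on {2:c}
piece 4:d rests on {3:d}
piece 5:c rests on {4:d}
piece 6:d rests on {5:c}
piece 7:f rests on {5:c}
piece 8:a rests on {7:f}
piece 9:e rests on {5:c}
piece 10:e rests on {9:e}
minimal pieces: {0:c}
ways to finish when only these pieces remain (= sum over removing one remaining piece with nothing left below it):
  1 left: {6}→1  {8}→1  {10}→1
  2 left: {6,8}→2  {6,10}→2  {7,8}→1  {8,10}→2  {9,10}→1
  3 left: {6,7,8}→3  {6,8,10}→6  {6,9,10}→3  {7,8,10}→3  {8,9,10}→3
  4 left: {6,7,8,10}→12  {6,8,9,10}→12  {7,8,9,10}→6
  5 left: {6,7,8,9,10}→30
  6 left: {5,6,7,8,9,10}→30
  7 left: {4,5,6,7,8,9,10}→30
  8 left: {3,4,5,6,7,8,9,10}→30
  9 left: {2,3,4,5,6,7,8,9,10}→30
  placing 0:c first → 30 extensions

30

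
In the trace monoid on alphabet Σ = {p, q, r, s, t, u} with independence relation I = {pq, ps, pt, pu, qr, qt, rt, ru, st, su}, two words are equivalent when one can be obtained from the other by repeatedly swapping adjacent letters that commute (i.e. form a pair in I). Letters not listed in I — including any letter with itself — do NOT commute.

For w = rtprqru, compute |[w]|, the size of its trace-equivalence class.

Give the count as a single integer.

0(r) covers ∅
1(t) covers ∅
2(p) covers 0:r
3(r) covers 2:p
4(q) covers ∅
5(r) covers 3:r
6(u) covers 1:t, 4:q
floor of heap: 0:r, 1:t, 4:q
completions by unplaced set U, small U first (add the entries for U minus each lowest piece of U):
  |U|=1: {5}:1  {6}:1
  |U|=2: {1,6}:1  {3,5}:1  {4,6}:1  {5,6}:2
  |U|=3: {1,4,6}:2  {1,5,6}:3  {2,3,5}:1  {3,5,6}:3  {4,5,6}:3
  |U|=4: {0,2,3,5}:1  {1,3,5,6}:6  {1,4,5,6}:8  {2,3,5,6}:4  {3,4,5,6}:6
  |U|=5: {0,2,3,5,6}:5  {1,2,3,5,6}:10  {1,3,4,5,6}:20  {2,3,4,5,6}:10
  start at 0(r): 40
  start at 1(t): 15
  start at 4(q): 15
sum over floor = 70

70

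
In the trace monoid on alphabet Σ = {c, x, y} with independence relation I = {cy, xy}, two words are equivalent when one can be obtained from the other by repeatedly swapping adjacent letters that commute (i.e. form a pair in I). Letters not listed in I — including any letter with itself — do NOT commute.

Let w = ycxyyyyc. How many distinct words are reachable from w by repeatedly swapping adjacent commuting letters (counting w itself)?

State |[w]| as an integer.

0(y) covers ∅
1(c) covers ∅
2(x) covers 1:c
3(y) covers 0:y
4(y) covers 3:y
5(y) covers 4:y
6(y) covers 5:y
7(c) covers 2:x
floor of heap: 0:y, 1:c
completions by unplaced set U, small U first (add the entries for U minus each lowest piece of U):
  |U|=1: {6}:1  {7}:1
  |U|=2: {2,7}:1  {5,6}:1  {6,7}:2
  |U|=3: {1,2,7}:1  {2,6,7}:3  {4,5,6}:1  {5,6,7}:3
  |U|=4: {1,2,6,7}:4  {2,5,6,7}:6  {3,4,5,6}:1  {4,5,6,7}:4
  |U|=5: {0,3,4,5,6}:1  {1,2,5,6,7}:10  {2,4,5,6,7}:10  {3,4,5,6,7}:5
  |U|=6: {0,3,4,5,6,7}:6  {1,2,4,5,6,7}:20  {2,3,4,5,6,7}:15
  start at 0(y): 35
  start at 1(c): 21
sum over floor = 56

56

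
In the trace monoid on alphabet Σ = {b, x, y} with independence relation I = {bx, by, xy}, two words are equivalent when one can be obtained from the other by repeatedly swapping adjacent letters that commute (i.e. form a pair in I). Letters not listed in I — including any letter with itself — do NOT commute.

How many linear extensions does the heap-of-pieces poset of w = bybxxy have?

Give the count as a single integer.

0(b) covers ∅
1(y) covers ∅
2(b) covers 0:b
3(x) covers ∅
4(x) covers 3:x
5(y) covers 1:y
floor of heap: 0:b, 1:y, 3:x
completions by unplaced set U, small U first (add the entries for U minus each lowest piece of U):
  |U|=1: {2}:1  {4}:1  {5}:1
  |U|=2: {0,2}:1  {1,5}:1  {2,4}:2  {2,5}:2  {3,4}:1  {4,5}:2
  |U|=3: {0,2,4}:3  {0,2,5}:3  {1,2,5}:3  {1,4,5}:3  {2,3,4}:3  {2,4,5}:6  {3,4,5}:3
  |U|=4: {0,1,2,5}:6  {0,2,3,4}:6  {0,2,4,5}:12  {1,2,4,5}:12  {1,3,4,5}:6  {2,3,4,5}:12
  start at 0(b): 30
  start at 1(y): 30
  start at 3(x): 30
sum over floor = 90

90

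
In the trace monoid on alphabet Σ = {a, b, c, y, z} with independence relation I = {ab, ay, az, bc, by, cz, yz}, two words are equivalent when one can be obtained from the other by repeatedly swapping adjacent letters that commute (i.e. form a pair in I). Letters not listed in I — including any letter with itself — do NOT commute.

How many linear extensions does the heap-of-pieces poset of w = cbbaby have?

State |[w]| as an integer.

40

0(c) covers ∅
1(b) covers ∅
2(b) covers 1:b
3(a) covers 0:c
4(b) covers 2:b
5(y) covers 0:c
floor of heap: 0:c, 1:b
completions by unplaced set U, small U first (add the entries for U minus each lowest piece of U):
  |U|=1: {3}:1  {4}:1  {5}:1
  |U|=2: {2,4}:1  {3,4}:2  {3,5}:2  {4,5}:2
  |U|=3: {0,3,5}:2  {1,2,4}:1  {2,3,4}:3  {2,4,5}:3  {3,4,5}:6
  |U|=4: {0,3,4,5}:8  {1,2,3,4}:4  {1,2,4,5}:4  {2,3,4,5}:12
  start at 0(c): 20
  start at 1(b): 20
sum over floor = 40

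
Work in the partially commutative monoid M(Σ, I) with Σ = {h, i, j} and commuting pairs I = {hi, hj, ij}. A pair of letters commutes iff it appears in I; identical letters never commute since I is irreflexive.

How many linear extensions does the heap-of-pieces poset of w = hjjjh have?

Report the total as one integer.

10

0(h) covers ∅
1(j) covers ∅
2(j) covers 1:j
3(j) covers 2:j
4(h) covers 0:h
floor of heap: 0:h, 1:j
completions by unplaced set U, small U first (add the entries for U minus each lowest piece of U):
  |U|=1: {3}:1  {4}:1
  |U|=2: {0,4}:1  {2,3}:1  {3,4}:2
  |U|=3: {0,3,4}:3  {1,2,3}:1  {2,3,4}:3
  start at 0(h): 4
  start at 1(j): 6
sum over floor = 10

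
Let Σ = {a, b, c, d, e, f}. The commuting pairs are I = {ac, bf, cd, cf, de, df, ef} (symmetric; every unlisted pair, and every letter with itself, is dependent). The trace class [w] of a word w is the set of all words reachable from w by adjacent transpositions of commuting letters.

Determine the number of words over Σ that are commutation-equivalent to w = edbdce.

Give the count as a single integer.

drop 0:e onto floor
drop 1:d onto floor
drop 2:b onto {0:e, 1:d}
drop 3:d onto {2:b}
drop 4:c onto {2:b}
drop 5:e onto {4:c}
ground layer = {0:e, 1:d}
drop-orders for the pieces not yet dropped (sum over which currently-grounded one goes next):
  1 to go: {3} 1  {5} 1
  2 to go: {3,5} 2  {4,5} 1
  3 to go: {3,4,5} 3
  4 to go: {2,3,4,5} 3
  if 0:e drops first: 3 orders
  if 1:d drops first: 3 orders
heap linearizations: 6

6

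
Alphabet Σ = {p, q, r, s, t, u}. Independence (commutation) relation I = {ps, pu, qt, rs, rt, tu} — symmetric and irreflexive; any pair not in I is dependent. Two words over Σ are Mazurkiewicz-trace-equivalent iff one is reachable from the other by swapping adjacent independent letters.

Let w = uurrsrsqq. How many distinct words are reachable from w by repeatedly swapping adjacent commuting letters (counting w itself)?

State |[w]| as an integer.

10

drop 0:u onto floor
drop 1:u onto {0:u}
drop 2:r onto {1:u}
drop 3:r onto {2:r}
drop 4:s onto {1:u}
drop 5:r onto {3:r}
drop 6:s onto {4:s}
drop 7:q onto {5:r, 6:s}
drop 8:q onto {7:q}
ground layer = {0:u}
drop-orders for the pieces not yet dropped (sum over which currently-grounded one goes next):
  1 to go: {8} 1
  2 to go: {7,8} 1
  3 to go: {5,7,8} 1  {6,7,8} 1
  4 to go: {3,5,7,8} 1  {4,6,7,8} 1  {5,6,7,8} 2
  5 to go: {2,3,5,7,8} 1  {3,5,6,7,8} 3  {4,5,6,7,8} 3
  6 to go: {2,3,5,6,7,8} 4  {3,4,5,6,7,8} 6
  7 to go: {2,3,4,5,6,7,8} 10
  if 0:u drops first: 10 orders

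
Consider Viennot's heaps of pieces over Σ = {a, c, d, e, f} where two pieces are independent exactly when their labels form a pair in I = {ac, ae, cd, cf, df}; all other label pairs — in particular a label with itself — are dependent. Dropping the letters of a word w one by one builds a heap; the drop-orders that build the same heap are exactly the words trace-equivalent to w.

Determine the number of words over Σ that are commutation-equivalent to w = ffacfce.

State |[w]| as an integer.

15

drop 0:f onto floor
drop 1:f onto {0:f}
drop 2:a onto {1:f}
drop 3:c onto floor
drop 4:f onto {2:a}
drop 5:c onto {3:c}
drop 6:e onto {4:f, 5:c}
ground layer = {0:f, 3:c}
drop-orders for the pieces not yet dropped (sum over which currently-grounded one goes next):
  1 to go: {6} 1
  2 to go: {4,6} 1  {5,6} 1
  3 to go: {2,4,6} 1  {3,5,6} 1  {4,5,6} 2
  4 to go: {1,2,4,6} 1  {2,4,5,6} 3  {3,4,5,6} 3
  5 to go: {0,1,2,4,6} 1  {1,2,4,5,6} 4  {2,3,4,5,6} 6
  if 0:f drops first: 10 orders
  if 3:c drops first: 5 orders
heap linearizations: 15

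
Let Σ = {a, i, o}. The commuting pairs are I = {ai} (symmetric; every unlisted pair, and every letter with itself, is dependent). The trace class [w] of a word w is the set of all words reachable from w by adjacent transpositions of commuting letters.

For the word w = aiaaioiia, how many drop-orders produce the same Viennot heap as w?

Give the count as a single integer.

30

drop 0:a onto floor
drop 1:i onto floor
drop 2:a onto {0:a}
drop 3:a onto {2:a}
drop 4:i onto {1:i}
drop 5:o onto {3:a, 4:i}
drop 6:i onto {5:o}
drop 7:i onto {6:i}
drop 8:a onto {5:o}
ground layer = {0:a, 1:i}
drop-orders for the pieces not yet dropped (sum over which currently-grounded one goes next):
  1 to go: {7} 1  {8} 1
  2 to go: {6,7} 1  {7,8} 2
  3 to go: {6,7,8} 3
  4 to go: {5,6,7,8} 3
  5 to go: {3,5,6,7,8} 3  {4,5,6,7,8} 3
  6 to go: {1,4,5,6,7,8} 3  {2,3,5,6,7,8} 3  {3,4,5,6,7,8} 6
  7 to go: {0,2,3,5,6,7,8} 3  {1,3,4,5,6,7,8} 9  {2,3,4,5,6,7,8} 9
  if 0:a drops first: 18 orders
  if 1:i drops first: 12 orders
heap linearizations: 30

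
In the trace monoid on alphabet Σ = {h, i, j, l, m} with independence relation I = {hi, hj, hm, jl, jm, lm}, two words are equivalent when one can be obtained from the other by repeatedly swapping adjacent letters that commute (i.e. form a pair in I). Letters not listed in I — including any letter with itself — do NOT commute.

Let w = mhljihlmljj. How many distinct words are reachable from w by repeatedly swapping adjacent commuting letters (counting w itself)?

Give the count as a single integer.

1320

drop 0:m onto floor
drop 1:h onto floor
drop 2:l onto {1:h}
drop 3:j onto floor
drop 4:i onto {0:m, 2:l, 3:j}
drop 5:h onto {2:l}
drop 6:l onto {4:i, 5:h}
drop 7:m onto {4:i}
drop 8:l onto {6:l}
drop 9:j onto {4:i}
drop 10:j onto {9:j}
ground layer = {0:m, 1:h, 3:j}
drop-orders for the pieces not yet dropped (sum over which currently-grounded one goes next):
  1 to go: {7} 1  {8} 1  {10} 1
  2 to go: {6,8} 1  {7,8} 2  {7,10} 2  {8,10} 2  {9,10} 1
  3 to go: {5,6,8} 1  {6,7,8} 3  {6,8,10} 3  {7,8,10} 6  {7,9,10} 3  {8,9,10} 3
  4 to go: {5,6,7,8} 4  {5,6,8,10} 4  {6,7,8,10} 12  {6,8,9,10} 6  {7,8,9,10} 12
  5 to go: {5,6,7,8,10} 20  {5,6,8,9,10} 10  {6,7,8,9,10} 30
  6 to go: {4,6,7,8,9,10} 30  {5,6,7,8,9,10} 60
  7 to go: {0,4,6,7,8,9,10} 30  {3,4,6,7,8,9,10} 30  {4,5,6,7,8,9,10} 90
  8 to go: {0,3,4,6,7,8,9,10} 60  {0,4,5,6,7,8,9,10} 120  {2,4,5,6,7,8,9,10} 90  {3,4,5,6,7,8,9,10} 120
  9 to go: {0,2,4,5,6,7,8,9,10} 210  {0,3,4,5,6,7,8,9,10} 300  {1,2,4,5,6,7,8,9,10} 90  {2,3,4,5,6,7,8,9,10} 210
  if 0:m drops first: 300 orders
  if 1:h drops first: 720 orders
  if 3:j drops first: 300 orders
heap linearizations: 1320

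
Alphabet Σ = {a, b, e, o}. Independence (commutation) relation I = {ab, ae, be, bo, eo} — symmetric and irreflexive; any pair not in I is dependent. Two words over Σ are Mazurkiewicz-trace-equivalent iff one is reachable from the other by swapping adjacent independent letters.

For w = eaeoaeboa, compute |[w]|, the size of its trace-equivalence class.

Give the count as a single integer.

#0=e has no predecessor
#1=a has no predecessor
#2=e depends on [0:e]
#3=o depends on [1:a]
#4=a depends on [3:o]
#5=e depends on [2:e]
#6=b has no predecessor
#7=o depends on [4:a]
#8=a depends on [7:o]
sources: [0:e, 1:a, 6:b]
N(rest) = Σ N(rest − s) over sources s of rest; N(one piece) = 1:
  size 1 → [5]=1  [6]=1  [8]=1
  size 2 → [2,5]=1  [5,6]=2  [5,8]=2  [6,8]=2  [7,8]=1
  size 3 → [0,2,5]=1  [2,5,6]=3  [2,5,8]=3  [4,7,8]=1  [5,6,8]=6  [5,7,8]=3  [6,7,8]=3
  size 4 → [0,2,5,6]=4  [0,2,5,8]=4  [2,5,6,8]=12  [2,5,7,8]=6  [3,4,7,8]=1  [4,5,7,8]=4  [4,6,7,8]=4  [5,6,7,8]=12
  size 5 → [0,2,5,6,8]=20  [0,2,5,7,8]=10  [1,3,4,7,8]=1  [2,4,5,7,8]=10  [2,5,6,7,8]=30  [3,4,5,7,8]=5  [3,4,6,7,8]=5  [4,5,6,7,8]=20
  size 6 → [0,2,4,5,7,8]=20  [0,2,5,6,7,8]=60  [1,3,4,5,7,8]=6  [1,3,4,6,7,8]=6  [2,3,4,5,7,8]=15  [2,4,5,6,7,8]=60  [3,4,5,6,7,8]=30
  size 7 → [0,2,3,4,5,7,8]=35  [0,2,4,5,6,7,8]=140  [1,2,3,4,5,7,8]=21  [1,3,4,5,6,7,8]=42  [2,3,4,5,6,7,8]=105
  first=0(e) contributes 168
  first=1(a) contributes 280
  first=6(b) contributes 56
|[w]| = 504

504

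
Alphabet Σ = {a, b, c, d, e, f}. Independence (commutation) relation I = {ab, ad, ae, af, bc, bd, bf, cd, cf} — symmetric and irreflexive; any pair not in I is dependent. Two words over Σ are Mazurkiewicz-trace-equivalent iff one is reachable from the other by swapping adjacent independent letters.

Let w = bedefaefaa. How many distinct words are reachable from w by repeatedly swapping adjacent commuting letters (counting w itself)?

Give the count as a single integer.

#0=b has no predecessor
#1=e depends on [0:b]
#2=d depends on [1:e]
#3=e depends on [2:d]
#4=f depends on [3:e]
#5=a has no predecessor
#6=e depends on [4:f]
#7=f depends on [6:e]
#8=a depends on [5:a]
#9=a depends on [8:a]
sources: [0:b, 5:a]
N(rest) = Σ N(rest − s) over sources s of rest; N(one piece) = 1:
  size 1 → [7]=1  [9]=1
  size 2 → [6,7]=1  [7,9]=2  [8,9]=1
  size 3 → [4,6,7]=1  [5,8,9]=1  [6,7,9]=3  [7,8,9]=3
  size 4 → [3,4,6,7]=1  [4,6,7,9]=4  [5,7,8,9]=4  [6,7,8,9]=6
  size 5 → [2,3,4,6,7]=1  [3,4,6,7,9]=5  [4,6,7,8,9]=10  [5,6,7,8,9]=10
  size 6 → [1,2,3,4,6,7]=1  [2,3,4,6,7,9]=6  [3,4,6,7,8,9]=15  [4,5,6,7,8,9]=20
  size 7 → [0,1,2,3,4,6,7]=1  [1,2,3,4,6,7,9]=7  [2,3,4,6,7,8,9]=21  [3,4,5,6,7,8,9]=35
  size 8 → [0,1,2,3,4,6,7,9]=8  [1,2,3,4,6,7,8,9]=28  [2,3,4,5,6,7,8,9]=56
  first=0(b) contributes 84
  first=5(a) contributes 36
|[w]| = 120

120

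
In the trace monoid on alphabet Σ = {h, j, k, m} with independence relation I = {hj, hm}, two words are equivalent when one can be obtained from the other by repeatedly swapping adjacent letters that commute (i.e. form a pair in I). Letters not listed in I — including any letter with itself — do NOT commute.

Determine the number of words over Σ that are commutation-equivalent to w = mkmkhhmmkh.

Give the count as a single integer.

6

drop 0:m onto floor
drop 1:k onto {0:m}
drop 2:m onto {1:k}
drop 3:k onto {2:m}
drop 4:h onto {3:k}
drop 5:h onto {4:h}
drop 6:m onto {3:k}
drop 7:m onto {6:m}
drop 8:k onto {5:h, 7:m}
drop 9:h onto {8:k}
ground layer = {0:m}
drop-orders for the pieces not yet dropped (sum over which currently-grounded one goes next):
  1 to go: {9} 1
  2 to go: {8,9} 1
  3 to go: {5,8,9} 1  {7,8,9} 1
  4 to go: {4,5,8,9} 1  {5,7,8,9} 2  {6,7,8,9} 1
  5 to go: {4,5,7,8,9} 3  {5,6,7,8,9} 3
  6 to go: {4,5,6,7,8,9} 6
  7 to go: {3,4,5,6,7,8,9} 6
  8 to go: {2,3,4,5,6,7,8,9} 6
  if 0:m drops first: 6 orders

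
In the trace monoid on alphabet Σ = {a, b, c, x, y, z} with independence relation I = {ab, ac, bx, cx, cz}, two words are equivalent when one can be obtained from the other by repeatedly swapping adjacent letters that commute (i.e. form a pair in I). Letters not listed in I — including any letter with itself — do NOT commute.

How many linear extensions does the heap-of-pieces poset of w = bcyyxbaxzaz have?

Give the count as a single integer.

4

piece 0:b — minimal
piece 1:c rests on {0:b}
piece 2:y rests on {1:c}
piece 3:y rests on {2:y}
piece 4:x rests on {3:y}
piece 5:b rests on {3:y}
piece 6:a rests on {4:x}
piece 7:x rests on {6:a}
piece 8:z rests on {5:b, 7:x}
piece 9:a rests on {8:z}
piece 10:z rests on {9:a}
minimal pieces: {0:b}
ways to finish when only these pieces remain (= sum over removing one remaining piece with nothing left below it):
  1 left: {10}→1
  2 left: {9,10}→1
  3 left: {8,9,10}→1
  4 left: {5,8,9,10}→1  {7,8,9,10}→1
  5 left: {5,7,8,9,10}→2  {6,7,8,9,10}→1
  6 left: {4,6,7,8,9,10}→1  {5,6,7,8,9,10}→3
  7 left: {4,5,6,7,8,9,10}→4
  8 left: {3,4,5,6,7,8,9,10}→4
  9 left: {2,3,4,5,6,7,8,9,10}→4
  placing 0:b first → 4 extensions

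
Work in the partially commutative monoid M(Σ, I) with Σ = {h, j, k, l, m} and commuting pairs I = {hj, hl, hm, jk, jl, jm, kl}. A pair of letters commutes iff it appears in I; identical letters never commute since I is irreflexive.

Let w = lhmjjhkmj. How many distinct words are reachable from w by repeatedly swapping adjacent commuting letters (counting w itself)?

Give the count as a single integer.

504

0(l) covers ∅
1(h) covers ∅
2(m) covers 0:l
3(j) covers ∅
4(j) covers 3:j
5(h) covers 1:h
6(k) covers 2:m, 5:h
7(m) covers 6:k
8(j) covers 4:j
floor of heap: 0:l, 1:h, 3:j
completions by unplaced set U, small U first (add the entries for U minus each lowest piece of U):
  |U|=1: {7}:1  {8}:1
  |U|=2: {4,8}:1  {6,7}:1  {7,8}:2
  |U|=3: {2,6,7}:1  {3,4,8}:1  {4,7,8}:3  {5,6,7}:1  {6,7,8}:3
  |U|=4: {0,2,6,7}:1  {1,5,6,7}:1  {2,5,6,7}:2  {2,6,7,8}:4  {3,4,7,8}:4  {4,6,7,8}:6  {5,6,7,8}:4
  |U|=5: {0,2,5,6,7}:3  {0,2,6,7,8}:5  {1,2,5,6,7}:3  {1,5,6,7,8}:5  {2,4,6,7,8}:10  {2,5,6,7,8}:10  {3,4,6,7,8}:10  {4,5,6,7,8}:10
  |U|=6: {0,1,2,5,6,7}:6  {0,2,4,6,7,8}:15  {0,2,5,6,7,8}:18  {1,2,5,6,7,8}:18  {1,4,5,6,7,8}:15  {2,3,4,6,7,8}:20  {2,4,5,6,7,8}:30  {3,4,5,6,7,8}:20
  |U|=7: {0,1,2,5,6,7,8}:42  {0,2,3,4,6,7,8}:35  {0,2,4,5,6,7,8}:63  {1,2,4,5,6,7,8}:63  {1,3,4,5,6,7,8}:35  {2,3,4,5,6,7,8}:70
  start at 0(l): 168
  start at 1(h): 168
  start at 3(j): 168
sum over floor = 504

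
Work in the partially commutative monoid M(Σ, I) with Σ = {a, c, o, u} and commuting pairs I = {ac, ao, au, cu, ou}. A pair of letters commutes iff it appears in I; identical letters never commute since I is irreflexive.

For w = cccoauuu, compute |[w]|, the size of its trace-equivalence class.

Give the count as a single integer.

#0=c has no predecessor
#1=c depends on [0:c]
#2=c depends on [1:c]
#3=o depends on [2:c]
#4=a has no predecessor
#5=u has no predecessor
#6=u depends on [5:u]
#7=u depends on [6:u]
sources: [0:c, 4:a, 5:u]
N(rest) = Σ N(rest − s) over sources s of rest; N(one piece) = 1:
  size 1 → [3]=1  [4]=1  [7]=1
  size 2 → [2,3]=1  [3,4]=2  [3,7]=2  [4,7]=2  [6,7]=1
  size 3 → [1,2,3]=1  [2,3,4]=3  [2,3,7]=3  [3,4,7]=6  [3,6,7]=3  [4,6,7]=3  [5,6,7]=1
  size 4 → [0,1,2,3]=1  [1,2,3,4]=4  [1,2,3,7]=4  [2,3,4,7]=12  [2,3,6,7]=6  [3,4,6,7]=12  [3,5,6,7]=4  [4,5,6,7]=4
  size 5 → [0,1,2,3,4]=5  [0,1,2,3,7]=5  [1,2,3,4,7]=20  [1,2,3,6,7]=10  [2,3,4,6,7]=30  [2,3,5,6,7]=10  [3,4,5,6,7]=20
  size 6 → [0,1,2,3,4,7]=30  [0,1,2,3,6,7]=15  [1,2,3,4,6,7]=60  [1,2,3,5,6,7]=20  [2,3,4,5,6,7]=60
  first=0(c) contributes 140
  first=4(a) contributes 35
  first=5(u) contributes 105
|[w]| = 280

280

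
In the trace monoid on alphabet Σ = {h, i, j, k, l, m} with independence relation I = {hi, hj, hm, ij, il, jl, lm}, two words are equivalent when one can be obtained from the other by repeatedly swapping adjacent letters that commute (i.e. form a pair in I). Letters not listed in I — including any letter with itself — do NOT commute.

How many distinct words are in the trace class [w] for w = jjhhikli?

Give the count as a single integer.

60

#0=j has no predecessor
#1=j depends on [0:j]
#2=h has no predecessor
#3=h depends on [2:h]
#4=i has no predecessor
#5=k depends on [1:j, 3:h, 4:i]
#6=l depends on [5:k]
#7=i depends on [5:k]
sources: [0:j, 2:h, 4:i]
N(rest) = Σ N(rest − s) over sources s of rest; N(one piece) = 1:
  size 1 → [6]=1  [7]=1
  size 2 → [6,7]=2
  size 3 → [5,6,7]=2
  size 4 → [1,5,6,7]=2  [3,5,6,7]=2  [4,5,6,7]=2
  size 5 → [0,1,5,6,7]=2  [1,3,5,6,7]=4  [1,4,5,6,7]=4  [2,3,5,6,7]=2  [3,4,5,6,7]=4
  size 6 → [0,1,3,5,6,7]=6  [0,1,4,5,6,7]=6  [1,2,3,5,6,7]=6  [1,3,4,5,6,7]=12  [2,3,4,5,6,7]=6
  first=0(j) contributes 24
  first=2(h) contributes 24
  first=4(i) contributes 12
|[w]| = 60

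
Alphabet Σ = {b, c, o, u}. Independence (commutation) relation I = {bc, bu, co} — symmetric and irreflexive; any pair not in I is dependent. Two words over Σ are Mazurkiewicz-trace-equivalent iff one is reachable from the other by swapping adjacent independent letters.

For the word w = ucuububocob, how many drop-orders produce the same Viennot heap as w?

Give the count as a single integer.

91

piece 0:u — minimal
piece 1:c rests on {0:u}
piece 2:u rests on {1:c}
piece 3:u rests on {2:u}
piece 4:b — minimal
piece 5:u rests on {3:u}
piece 6:b rests on {4:b}
piece 7:o rests on {5:u, 6:b}
piece 8:c rests on {5:u}
piece 9:o rests on {7:o}
piece 10:b rests on {9:o}
minimal pieces: {0:u, 4:b}
ways to finish when only these pieces remain (= sum over removing one remaining piece with nothing left below it):
  1 left: {8}→1  {10}→1
  2 left: {8,10}→2  {9,10}→1
  3 left: {7,9,10}→1  {8,9,10}→3
  4 left: {6,7,9,10}→1  {7,8,9,10}→4
  5 left: {4,6,7,9,10}→1  {5,7,8,9,10}→4  {6,7,8,9,10}→5
  6 left: {3,5,7,8,9,10}→4  {4,6,7,8,9,10}→6  {5,6,7,8,9,10}→9
  7 left: {2,3,5,7,8,9,10}→4  {3,5,6,7,8,9,10}→13  {4,5,6,7,8,9,10}→15
  8 left: {1,2,3,5,7,8,9,10}→4  {2,3,5,6,7,8,9,10}→17  {3,4,5,6,7,8,9,10}→28
  9 left: {0,1,2,3,5,7,8,9,10}→4  {1,2,3,5,6,7,8,9,10}→21  {2,3,4,5,6,7,8,9,10}→45
  placing 0:u first → 66 extensions
  placing 4:b first → 25 extensions
total linear extensions = 91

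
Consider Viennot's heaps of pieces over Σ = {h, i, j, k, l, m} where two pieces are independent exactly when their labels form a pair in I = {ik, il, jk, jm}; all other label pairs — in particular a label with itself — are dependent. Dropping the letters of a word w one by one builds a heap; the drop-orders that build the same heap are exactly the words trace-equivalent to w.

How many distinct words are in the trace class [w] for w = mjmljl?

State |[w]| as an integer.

0(m) covers ∅
1(j) covers ∅
2(m) covers 0:m
3(l) covers 1:j, 2:m
4(j) covers 3:l
5(l) covers 4:j
floor of heap: 0:m, 1:j
completions by unplaced set U, small U first (add the entries for U minus each lowest piece of U):
  |U|=1: {5}:1
  |U|=2: {4,5}:1
  |U|=3: {3,4,5}:1
  |U|=4: {1,3,4,5}:1  {2,3,4,5}:1
  start at 0(m): 2
  start at 1(j): 1
sum over floor = 3

3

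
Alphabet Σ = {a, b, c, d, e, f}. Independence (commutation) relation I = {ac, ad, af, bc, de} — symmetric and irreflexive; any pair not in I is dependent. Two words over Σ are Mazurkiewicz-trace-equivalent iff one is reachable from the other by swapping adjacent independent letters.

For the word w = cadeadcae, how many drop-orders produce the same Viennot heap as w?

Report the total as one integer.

50

#0=c has no predecessor
#1=a has no predecessor
#2=d depends on [0:c]
#3=e depends on [0:c, 1:a]
#4=a depends on [3:e]
#5=d depends on [2:d]
#6=c depends on [3:e, 5:d]
#7=a depends on [4:a]
#8=e depends on [6:c, 7:a]
sources: [0:c, 1:a]
N(rest) = Σ N(rest − s) over sources s of rest; N(one piece) = 1:
  size 1 → [8]=1
  size 2 → [6,8]=1  [7,8]=1
  size 3 → [4,7,8]=1  [5,6,8]=1  [6,7,8]=2
  size 4 → [2,5,6,8]=1  [4,6,7,8]=3  [5,6,7,8]=3
  size 5 → [2,5,6,7,8]=4  [3,4,6,7,8]=3  [4,5,6,7,8]=6
  size 6 → [1,3,4,6,7,8]=3  [2,4,5,6,7,8]=10  [3,4,5,6,7,8]=9
  size 7 → [1,3,4,5,6,7,8]=12  [2,3,4,5,6,7,8]=19
  first=0(c) contributes 31
  first=1(a) contributes 19
|[w]| = 50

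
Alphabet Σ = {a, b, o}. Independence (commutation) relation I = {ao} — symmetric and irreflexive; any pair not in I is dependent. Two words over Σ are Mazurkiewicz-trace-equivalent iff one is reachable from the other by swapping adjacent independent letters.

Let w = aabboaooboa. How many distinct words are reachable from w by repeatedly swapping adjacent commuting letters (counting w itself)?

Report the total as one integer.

8

#0=a has no predecessor
#1=a depends on [0:a]
#2=b depends on [1:a]
#3=b depends on [2:b]
#4=o depends on [3:b]
#5=a depends on [3:b]
#6=o depends on [4:o]
#7=o depends on [6:o]
#8=b depends on [5:a, 7:o]
#9=o depends on [8:b]
#10=a depends on [8:b]
sources: [0:a]
N(rest) = Σ N(rest − s) over sources s of rest; N(one piece) = 1:
  size 1 → [9]=1  [10]=1
  size 2 → [9,10]=2
  size 3 → [8,9,10]=2
  size 4 → [5,8,9,10]=2  [7,8,9,10]=2
  size 5 → [5,7,8,9,10]=4  [6,7,8,9,10]=2
  size 6 → [4,6,7,8,9,10]=2  [5,6,7,8,9,10]=6
  size 7 → [4,5,6,7,8,9,10]=8
  size 8 → [3,4,5,6,7,8,9,10]=8
  size 9 → [2,3,4,5,6,7,8,9,10]=8
  first=0(a) contributes 8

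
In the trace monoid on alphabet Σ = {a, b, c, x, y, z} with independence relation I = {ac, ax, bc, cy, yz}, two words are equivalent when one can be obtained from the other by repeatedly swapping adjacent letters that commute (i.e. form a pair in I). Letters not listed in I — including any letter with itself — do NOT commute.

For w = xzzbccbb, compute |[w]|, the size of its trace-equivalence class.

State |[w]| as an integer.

10

#0=x has no predecessor
#1=z depends on [0:x]
#2=z depends on [1:z]
#3=b depends on [2:z]
#4=c depends on [2:z]
#5=c depends on [4:c]
#6=b depends on [3:b]
#7=b depends on [6:b]
sources: [0:x]
N(rest) = Σ N(rest − s) over sources s of rest; N(one piece) = 1:
  size 1 → [5]=1  [7]=1
  size 2 → [4,5]=1  [5,7]=2  [6,7]=1
  size 3 → [3,6,7]=1  [4,5,7]=3  [5,6,7]=3
  size 4 → [3,5,6,7]=4  [4,5,6,7]=6
  size 5 → [3,4,5,6,7]=10
  size 6 → [2,3,4,5,6,7]=10
  first=0(x) contributes 10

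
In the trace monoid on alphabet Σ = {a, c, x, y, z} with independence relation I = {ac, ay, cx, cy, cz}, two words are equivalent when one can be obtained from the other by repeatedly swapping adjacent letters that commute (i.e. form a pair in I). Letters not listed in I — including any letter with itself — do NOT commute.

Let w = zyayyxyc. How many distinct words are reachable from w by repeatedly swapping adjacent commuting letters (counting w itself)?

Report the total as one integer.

32

piece 0:z — minimal
piece 1:y rests on {0:z}
piece 2:a rests on {0:z}
piece 3:y rests on {1:y}
piece 4:y rests on {3:y}
piece 5:x rests on {2:a, 4:y}
piece 6:y rests on {5:x}
piece 7:c — minimal
minimal pieces: {0:z, 7:c}
ways to finish when only these pieces remain (= sum over removing one remaining piece with nothing left below it):
  1 left: {6}→1  {7}→1
  2 left: {5,6}→1  {6,7}→2
  3 left: {2,5,6}→1  {4,5,6}→1  {5,6,7}→3
  4 left: {2,4,5,6}→2  {2,5,6,7}→4  {3,4,5,6}→1  {4,5,6,7}→4
  5 left: {1,3,4,5,6}→1  {2,3,4,5,6}→3  {2,4,5,6,7}→10  {3,4,5,6,7}→5
  6 left: {1,2,3,4,5,6}→4  {1,3,4,5,6,7}→6  {2,3,4,5,6,7}→18
  placing 0:z first → 28 extensions
  placing 7:c first → 4 extensions
total linear extensions = 32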